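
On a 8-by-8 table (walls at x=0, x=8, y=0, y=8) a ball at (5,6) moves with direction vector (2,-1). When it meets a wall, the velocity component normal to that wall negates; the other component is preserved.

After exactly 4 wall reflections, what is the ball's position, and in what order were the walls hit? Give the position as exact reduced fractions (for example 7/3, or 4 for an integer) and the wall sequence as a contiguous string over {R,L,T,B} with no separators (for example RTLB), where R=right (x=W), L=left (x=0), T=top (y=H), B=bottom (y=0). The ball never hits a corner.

1. t=3/2 → R at (8,9/2); v=(-2,-1)
2. t=4 → L at (0,1/2); v=(2,-1)
3. t=1/2 → B at (1,0); v=(2,1)
4. t=7/2 → R at (8,7/2); v=(-2,1)

Final position: (8,7/2)
Wall sequence: RLBR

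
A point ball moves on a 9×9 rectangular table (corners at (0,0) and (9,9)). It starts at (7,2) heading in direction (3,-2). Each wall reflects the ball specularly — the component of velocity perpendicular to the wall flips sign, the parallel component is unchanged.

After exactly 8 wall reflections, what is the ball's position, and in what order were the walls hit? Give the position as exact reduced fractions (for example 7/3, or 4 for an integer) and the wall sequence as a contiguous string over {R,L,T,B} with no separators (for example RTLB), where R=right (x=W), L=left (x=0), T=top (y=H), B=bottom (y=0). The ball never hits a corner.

Final position: (9,16/3)
Wall sequence: RBLTRLBR

1. t=2/3 → R at (9,2/3); v=(-3,-2)
2. t=1/3 → B at (8,0); v=(-3,2)
3. t=8/3 → L at (0,16/3); v=(3,2)
4. t=11/6 → T at (11/2,9); v=(3,-2)
5. t=7/6 → R at (9,20/3); v=(-3,-2)
6. t=3 → L at (0,2/3); v=(3,-2)
7. t=1/3 → B at (1,0); v=(3,2)
8. t=8/3 → R at (9,16/3); v=(-3,2)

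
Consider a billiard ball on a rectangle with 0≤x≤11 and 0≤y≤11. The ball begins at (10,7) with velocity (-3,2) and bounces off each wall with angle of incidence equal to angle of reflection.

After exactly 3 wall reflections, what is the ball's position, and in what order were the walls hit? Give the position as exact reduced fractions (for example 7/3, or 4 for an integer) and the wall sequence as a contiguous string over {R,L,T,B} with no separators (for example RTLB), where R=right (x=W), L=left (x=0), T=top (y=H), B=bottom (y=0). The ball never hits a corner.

Final position: (11,1)
Wall sequence: TLR

1. t=2 → T at (4,11); v=(-3,-2)
2. t=4/3 → L at (0,25/3); v=(3,-2)
3. t=11/3 → R at (11,1); v=(-3,-2)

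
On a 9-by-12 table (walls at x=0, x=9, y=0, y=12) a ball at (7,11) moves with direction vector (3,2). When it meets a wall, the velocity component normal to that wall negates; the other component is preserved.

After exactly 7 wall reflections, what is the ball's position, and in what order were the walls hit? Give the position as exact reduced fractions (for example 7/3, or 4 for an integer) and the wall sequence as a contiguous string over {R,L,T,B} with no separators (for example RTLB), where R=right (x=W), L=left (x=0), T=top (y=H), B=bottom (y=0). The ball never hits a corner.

Final position: (17/2,12)
Wall sequence: TRLBRLT

1. t=1/2 → T at (17/2,12); v=(3,-2)
2. t=1/6 → R at (9,35/3); v=(-3,-2)
3. t=3 → L at (0,17/3); v=(3,-2)
4. t=17/6 → B at (17/2,0); v=(3,2)
5. t=1/6 → R at (9,1/3); v=(-3,2)
6. t=3 → L at (0,19/3); v=(3,2)
7. t=17/6 → T at (17/2,12); v=(3,-2)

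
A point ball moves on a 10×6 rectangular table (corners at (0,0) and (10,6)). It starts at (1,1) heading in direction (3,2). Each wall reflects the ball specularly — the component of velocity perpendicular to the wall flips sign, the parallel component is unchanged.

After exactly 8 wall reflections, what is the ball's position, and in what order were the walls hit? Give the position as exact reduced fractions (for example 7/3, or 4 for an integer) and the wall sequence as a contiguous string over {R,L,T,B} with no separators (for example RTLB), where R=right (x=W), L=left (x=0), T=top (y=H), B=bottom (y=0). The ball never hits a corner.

1. t=5/2 → T at (17/2,6); v=(3,-2)
2. t=1/2 → R at (10,5); v=(-3,-2)
3. t=5/2 → B at (5/2,0); v=(-3,2)
4. t=5/6 → L at (0,5/3); v=(3,2)
5. t=13/6 → T at (13/2,6); v=(3,-2)
6. t=7/6 → R at (10,11/3); v=(-3,-2)
7. t=11/6 → B at (9/2,0); v=(-3,2)
8. t=3/2 → L at (0,3); v=(3,2)

Final position: (0,3)
Wall sequence: TRBLTRBL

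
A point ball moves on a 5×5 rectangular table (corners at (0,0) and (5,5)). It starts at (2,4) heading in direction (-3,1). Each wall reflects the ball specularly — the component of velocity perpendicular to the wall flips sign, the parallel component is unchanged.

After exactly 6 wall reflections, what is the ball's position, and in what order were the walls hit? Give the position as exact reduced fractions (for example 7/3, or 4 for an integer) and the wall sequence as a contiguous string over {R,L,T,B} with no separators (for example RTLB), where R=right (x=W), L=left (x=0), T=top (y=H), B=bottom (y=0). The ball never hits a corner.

1. t=2/3 → L at (0,14/3); v=(3,1)
2. t=1/3 → T at (1,5); v=(3,-1)
3. t=4/3 → R at (5,11/3); v=(-3,-1)
4. t=5/3 → L at (0,2); v=(3,-1)
5. t=5/3 → R at (5,1/3); v=(-3,-1)
6. t=1/3 → B at (4,0); v=(-3,1)

Final position: (4,0)
Wall sequence: LTRLRB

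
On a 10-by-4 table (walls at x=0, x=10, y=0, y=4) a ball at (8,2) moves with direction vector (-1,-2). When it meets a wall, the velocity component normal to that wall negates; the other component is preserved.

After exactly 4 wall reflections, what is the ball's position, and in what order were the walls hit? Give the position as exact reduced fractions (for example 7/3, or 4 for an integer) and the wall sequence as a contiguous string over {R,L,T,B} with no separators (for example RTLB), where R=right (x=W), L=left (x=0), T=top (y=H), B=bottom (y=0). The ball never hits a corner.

Final position: (1,4)
Wall sequence: BTBT

1. t=1 → B at (7,0); v=(-1,2)
2. t=2 → T at (5,4); v=(-1,-2)
3. t=2 → B at (3,0); v=(-1,2)
4. t=2 → T at (1,4); v=(-1,-2)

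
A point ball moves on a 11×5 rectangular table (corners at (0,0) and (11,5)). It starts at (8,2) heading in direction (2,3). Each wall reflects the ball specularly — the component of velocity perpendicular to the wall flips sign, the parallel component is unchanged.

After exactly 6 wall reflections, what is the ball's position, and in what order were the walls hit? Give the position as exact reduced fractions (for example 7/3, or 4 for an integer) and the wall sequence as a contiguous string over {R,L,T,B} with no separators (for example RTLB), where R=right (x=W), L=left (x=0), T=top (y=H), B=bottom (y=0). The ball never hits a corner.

Final position: (0,3)
Wall sequence: TRBTBL

1. t=1 → T at (10,5); v=(2,-3)
2. t=1/2 → R at (11,7/2); v=(-2,-3)
3. t=7/6 → B at (26/3,0); v=(-2,3)
4. t=5/3 → T at (16/3,5); v=(-2,-3)
5. t=5/3 → B at (2,0); v=(-2,3)
6. t=1 → L at (0,3); v=(2,3)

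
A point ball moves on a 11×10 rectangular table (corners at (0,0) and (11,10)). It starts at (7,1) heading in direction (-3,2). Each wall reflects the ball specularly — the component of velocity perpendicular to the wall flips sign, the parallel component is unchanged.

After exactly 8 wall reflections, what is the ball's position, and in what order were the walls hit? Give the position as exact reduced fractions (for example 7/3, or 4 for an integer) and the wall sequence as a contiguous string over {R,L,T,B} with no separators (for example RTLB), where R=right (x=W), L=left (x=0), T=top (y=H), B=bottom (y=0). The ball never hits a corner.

Final position: (0,5)
Wall sequence: LTRBLRTL

1. t=7/3 → L at (0,17/3); v=(3,2)
2. t=13/6 → T at (13/2,10); v=(3,-2)
3. t=3/2 → R at (11,7); v=(-3,-2)
4. t=7/2 → B at (1/2,0); v=(-3,2)
5. t=1/6 → L at (0,1/3); v=(3,2)
6. t=11/3 → R at (11,23/3); v=(-3,2)
7. t=7/6 → T at (15/2,10); v=(-3,-2)
8. t=5/2 → L at (0,5); v=(3,-2)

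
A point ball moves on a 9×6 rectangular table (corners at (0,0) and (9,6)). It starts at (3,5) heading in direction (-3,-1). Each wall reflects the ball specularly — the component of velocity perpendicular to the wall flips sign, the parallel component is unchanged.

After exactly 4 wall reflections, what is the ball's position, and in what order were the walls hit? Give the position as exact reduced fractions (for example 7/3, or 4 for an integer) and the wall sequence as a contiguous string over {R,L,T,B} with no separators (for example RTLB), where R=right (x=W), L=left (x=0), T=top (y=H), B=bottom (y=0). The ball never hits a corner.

Final position: (0,2)
Wall sequence: LRBL

1. t=1 → L at (0,4); v=(3,-1)
2. t=3 → R at (9,1); v=(-3,-1)
3. t=1 → B at (6,0); v=(-3,1)
4. t=2 → L at (0,2); v=(3,1)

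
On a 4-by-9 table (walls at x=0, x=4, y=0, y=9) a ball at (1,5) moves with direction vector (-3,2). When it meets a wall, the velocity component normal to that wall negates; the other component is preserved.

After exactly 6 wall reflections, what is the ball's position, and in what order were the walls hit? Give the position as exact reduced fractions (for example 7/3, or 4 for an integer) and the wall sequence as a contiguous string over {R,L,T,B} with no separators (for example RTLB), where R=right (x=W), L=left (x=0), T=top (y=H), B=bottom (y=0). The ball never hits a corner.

Final position: (0,5/3)
Wall sequence: LRTLRL

1. t=1/3 → L at (0,17/3); v=(3,2)
2. t=4/3 → R at (4,25/3); v=(-3,2)
3. t=1/3 → T at (3,9); v=(-3,-2)
4. t=1 → L at (0,7); v=(3,-2)
5. t=4/3 → R at (4,13/3); v=(-3,-2)
6. t=4/3 → L at (0,5/3); v=(3,-2)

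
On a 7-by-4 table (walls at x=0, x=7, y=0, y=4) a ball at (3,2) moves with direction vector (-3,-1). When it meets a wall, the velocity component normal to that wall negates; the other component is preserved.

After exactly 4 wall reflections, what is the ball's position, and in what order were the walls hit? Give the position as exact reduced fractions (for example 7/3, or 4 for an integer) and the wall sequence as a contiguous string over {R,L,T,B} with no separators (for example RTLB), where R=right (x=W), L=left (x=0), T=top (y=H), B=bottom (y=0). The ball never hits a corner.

Final position: (0,11/3)
Wall sequence: LBRL

1. t=1 → L at (0,1); v=(3,-1)
2. t=1 → B at (3,0); v=(3,1)
3. t=4/3 → R at (7,4/3); v=(-3,1)
4. t=7/3 → L at (0,11/3); v=(3,1)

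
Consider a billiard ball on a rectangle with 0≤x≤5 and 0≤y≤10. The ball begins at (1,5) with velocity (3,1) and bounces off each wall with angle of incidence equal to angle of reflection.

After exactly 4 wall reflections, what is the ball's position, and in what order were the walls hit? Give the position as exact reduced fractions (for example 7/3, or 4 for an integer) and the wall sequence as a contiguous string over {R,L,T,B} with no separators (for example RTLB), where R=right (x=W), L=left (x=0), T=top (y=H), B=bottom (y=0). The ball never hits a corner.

1. t=4/3 → R at (5,19/3); v=(-3,1)
2. t=5/3 → L at (0,8); v=(3,1)
3. t=5/3 → R at (5,29/3); v=(-3,1)
4. t=1/3 → T at (4,10); v=(-3,-1)

Final position: (4,10)
Wall sequence: RLRT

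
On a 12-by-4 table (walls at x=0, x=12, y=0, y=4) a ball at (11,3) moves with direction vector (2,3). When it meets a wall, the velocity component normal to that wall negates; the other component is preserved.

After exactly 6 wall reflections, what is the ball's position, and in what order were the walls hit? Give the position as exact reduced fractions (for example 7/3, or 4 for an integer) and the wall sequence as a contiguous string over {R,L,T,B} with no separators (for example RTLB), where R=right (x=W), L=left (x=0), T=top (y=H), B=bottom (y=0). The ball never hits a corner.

1. t=1/3 → T at (35/3,4); v=(2,-3)
2. t=1/6 → R at (12,7/2); v=(-2,-3)
3. t=7/6 → B at (29/3,0); v=(-2,3)
4. t=4/3 → T at (7,4); v=(-2,-3)
5. t=4/3 → B at (13/3,0); v=(-2,3)
6. t=4/3 → T at (5/3,4); v=(-2,-3)

Final position: (5/3,4)
Wall sequence: TRBTBT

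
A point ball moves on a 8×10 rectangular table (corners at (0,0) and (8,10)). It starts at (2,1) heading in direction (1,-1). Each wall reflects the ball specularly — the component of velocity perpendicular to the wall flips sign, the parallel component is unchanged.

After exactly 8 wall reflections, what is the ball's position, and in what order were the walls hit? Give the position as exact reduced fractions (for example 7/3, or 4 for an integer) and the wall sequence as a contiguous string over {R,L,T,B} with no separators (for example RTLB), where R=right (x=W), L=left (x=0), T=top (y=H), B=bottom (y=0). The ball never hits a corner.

Final position: (1,10)
Wall sequence: BRTLBRLT

1. t=1 → B at (3,0); v=(1,1)
2. t=5 → R at (8,5); v=(-1,1)
3. t=5 → T at (3,10); v=(-1,-1)
4. t=3 → L at (0,7); v=(1,-1)
5. t=7 → B at (7,0); v=(1,1)
6. t=1 → R at (8,1); v=(-1,1)
7. t=8 → L at (0,9); v=(1,1)
8. t=1 → T at (1,10); v=(1,-1)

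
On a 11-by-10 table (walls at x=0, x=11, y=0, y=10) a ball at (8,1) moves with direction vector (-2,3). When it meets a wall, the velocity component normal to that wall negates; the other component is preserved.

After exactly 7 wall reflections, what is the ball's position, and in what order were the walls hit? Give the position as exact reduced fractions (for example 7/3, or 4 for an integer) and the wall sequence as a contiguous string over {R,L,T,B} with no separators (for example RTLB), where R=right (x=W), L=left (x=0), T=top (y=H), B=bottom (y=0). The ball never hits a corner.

1. t=3 → T at (2,10); v=(-2,-3)
2. t=1 → L at (0,7); v=(2,-3)
3. t=7/3 → B at (14/3,0); v=(2,3)
4. t=19/6 → R at (11,19/2); v=(-2,3)
5. t=1/6 → T at (32/3,10); v=(-2,-3)
6. t=10/3 → B at (4,0); v=(-2,3)
7. t=2 → L at (0,6); v=(2,3)

Final position: (0,6)
Wall sequence: TLBRTBL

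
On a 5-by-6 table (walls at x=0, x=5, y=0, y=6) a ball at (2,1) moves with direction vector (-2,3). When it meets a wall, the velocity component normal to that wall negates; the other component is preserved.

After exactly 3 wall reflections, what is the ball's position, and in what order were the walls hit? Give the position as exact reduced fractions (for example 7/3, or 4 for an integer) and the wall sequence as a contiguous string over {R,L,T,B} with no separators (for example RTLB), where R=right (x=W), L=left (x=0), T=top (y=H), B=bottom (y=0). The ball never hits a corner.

1. t=1 → L at (0,4); v=(2,3)
2. t=2/3 → T at (4/3,6); v=(2,-3)
3. t=11/6 → R at (5,1/2); v=(-2,-3)

Final position: (5,1/2)
Wall sequence: LTR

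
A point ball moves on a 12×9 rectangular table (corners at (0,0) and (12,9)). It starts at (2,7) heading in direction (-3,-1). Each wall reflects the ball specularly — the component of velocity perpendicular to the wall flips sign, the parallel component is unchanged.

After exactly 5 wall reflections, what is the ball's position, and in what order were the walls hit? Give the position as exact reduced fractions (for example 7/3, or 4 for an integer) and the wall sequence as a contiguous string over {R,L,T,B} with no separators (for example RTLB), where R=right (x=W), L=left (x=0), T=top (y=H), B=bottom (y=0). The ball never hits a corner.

1. t=2/3 → L at (0,19/3); v=(3,-1)
2. t=4 → R at (12,7/3); v=(-3,-1)
3. t=7/3 → B at (5,0); v=(-3,1)
4. t=5/3 → L at (0,5/3); v=(3,1)
5. t=4 → R at (12,17/3); v=(-3,1)

Final position: (12,17/3)
Wall sequence: LRBLR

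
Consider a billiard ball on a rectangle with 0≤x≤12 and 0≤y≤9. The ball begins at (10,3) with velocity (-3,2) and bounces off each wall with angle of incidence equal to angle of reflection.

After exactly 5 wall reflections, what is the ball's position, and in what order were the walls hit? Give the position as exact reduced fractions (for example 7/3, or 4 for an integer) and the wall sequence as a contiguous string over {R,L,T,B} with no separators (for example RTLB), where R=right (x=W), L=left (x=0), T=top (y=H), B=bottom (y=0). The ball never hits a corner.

1. t=3 → T at (1,9); v=(-3,-2)
2. t=1/3 → L at (0,25/3); v=(3,-2)
3. t=4 → R at (12,1/3); v=(-3,-2)
4. t=1/6 → B at (23/2,0); v=(-3,2)
5. t=23/6 → L at (0,23/3); v=(3,2)

Final position: (0,23/3)
Wall sequence: TLRBL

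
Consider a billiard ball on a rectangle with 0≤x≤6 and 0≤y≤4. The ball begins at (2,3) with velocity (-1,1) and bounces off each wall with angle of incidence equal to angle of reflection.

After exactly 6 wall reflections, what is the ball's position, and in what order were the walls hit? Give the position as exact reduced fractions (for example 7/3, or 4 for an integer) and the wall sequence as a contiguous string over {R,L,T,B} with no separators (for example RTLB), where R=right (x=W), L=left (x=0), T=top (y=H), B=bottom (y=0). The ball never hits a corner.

1. t=1 → T at (1,4); v=(-1,-1)
2. t=1 → L at (0,3); v=(1,-1)
3. t=3 → B at (3,0); v=(1,1)
4. t=3 → R at (6,3); v=(-1,1)
5. t=1 → T at (5,4); v=(-1,-1)
6. t=4 → B at (1,0); v=(-1,1)

Final position: (1,0)
Wall sequence: TLBRTB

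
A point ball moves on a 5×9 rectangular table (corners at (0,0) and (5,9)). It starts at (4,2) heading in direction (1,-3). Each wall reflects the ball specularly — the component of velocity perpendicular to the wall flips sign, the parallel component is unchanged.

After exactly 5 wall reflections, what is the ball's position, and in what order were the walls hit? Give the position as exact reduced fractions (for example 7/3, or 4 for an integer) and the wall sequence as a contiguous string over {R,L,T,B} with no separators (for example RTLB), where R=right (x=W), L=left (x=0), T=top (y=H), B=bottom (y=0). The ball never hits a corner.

1. t=2/3 → B at (14/3,0); v=(1,3)
2. t=1/3 → R at (5,1); v=(-1,3)
3. t=8/3 → T at (7/3,9); v=(-1,-3)
4. t=7/3 → L at (0,2); v=(1,-3)
5. t=2/3 → B at (2/3,0); v=(1,3)

Final position: (2/3,0)
Wall sequence: BRTLB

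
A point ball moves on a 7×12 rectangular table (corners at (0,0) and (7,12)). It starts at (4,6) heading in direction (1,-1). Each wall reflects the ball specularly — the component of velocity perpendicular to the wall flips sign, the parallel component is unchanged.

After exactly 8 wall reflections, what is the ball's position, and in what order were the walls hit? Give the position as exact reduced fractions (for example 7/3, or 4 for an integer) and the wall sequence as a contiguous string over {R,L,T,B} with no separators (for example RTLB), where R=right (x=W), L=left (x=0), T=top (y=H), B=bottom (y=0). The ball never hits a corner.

Final position: (7,1)
Wall sequence: RBLRTLBR

1. t=3 → R at (7,3); v=(-1,-1)
2. t=3 → B at (4,0); v=(-1,1)
3. t=4 → L at (0,4); v=(1,1)
4. t=7 → R at (7,11); v=(-1,1)
5. t=1 → T at (6,12); v=(-1,-1)
6. t=6 → L at (0,6); v=(1,-1)
7. t=6 → B at (6,0); v=(1,1)
8. t=1 → R at (7,1); v=(-1,1)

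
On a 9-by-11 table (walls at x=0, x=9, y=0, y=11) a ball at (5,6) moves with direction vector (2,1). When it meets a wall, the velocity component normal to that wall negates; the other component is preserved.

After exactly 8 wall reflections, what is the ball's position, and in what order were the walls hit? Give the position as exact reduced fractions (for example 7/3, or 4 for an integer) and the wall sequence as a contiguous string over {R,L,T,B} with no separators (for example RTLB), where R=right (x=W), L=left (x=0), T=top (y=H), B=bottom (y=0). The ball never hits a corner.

1. t=2 → R at (9,8); v=(-2,1)
2. t=3 → T at (3,11); v=(-2,-1)
3. t=3/2 → L at (0,19/2); v=(2,-1)
4. t=9/2 → R at (9,5); v=(-2,-1)
5. t=9/2 → L at (0,1/2); v=(2,-1)
6. t=1/2 → B at (1,0); v=(2,1)
7. t=4 → R at (9,4); v=(-2,1)
8. t=9/2 → L at (0,17/2); v=(2,1)

Final position: (0,17/2)
Wall sequence: RTLRLBRL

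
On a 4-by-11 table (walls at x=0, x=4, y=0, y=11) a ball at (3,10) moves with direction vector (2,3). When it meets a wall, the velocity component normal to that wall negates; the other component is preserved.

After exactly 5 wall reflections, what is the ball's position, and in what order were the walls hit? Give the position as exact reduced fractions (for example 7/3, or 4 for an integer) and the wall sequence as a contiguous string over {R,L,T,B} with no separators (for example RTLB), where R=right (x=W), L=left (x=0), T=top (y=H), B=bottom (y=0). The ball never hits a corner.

Final position: (4,3/2)
Wall sequence: TRLBR

1. t=1/3 → T at (11/3,11); v=(2,-3)
2. t=1/6 → R at (4,21/2); v=(-2,-3)
3. t=2 → L at (0,9/2); v=(2,-3)
4. t=3/2 → B at (3,0); v=(2,3)
5. t=1/2 → R at (4,3/2); v=(-2,3)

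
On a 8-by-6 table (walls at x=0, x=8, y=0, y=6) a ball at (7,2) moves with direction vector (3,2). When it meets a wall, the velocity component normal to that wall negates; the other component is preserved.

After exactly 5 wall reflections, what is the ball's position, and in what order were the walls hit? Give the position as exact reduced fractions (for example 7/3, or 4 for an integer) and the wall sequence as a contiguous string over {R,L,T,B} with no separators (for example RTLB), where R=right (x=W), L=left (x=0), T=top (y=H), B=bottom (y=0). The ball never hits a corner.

1. t=1/3 → R at (8,8/3); v=(-3,2)
2. t=5/3 → T at (3,6); v=(-3,-2)
3. t=1 → L at (0,4); v=(3,-2)
4. t=2 → B at (6,0); v=(3,2)
5. t=2/3 → R at (8,4/3); v=(-3,2)

Final position: (8,4/3)
Wall sequence: RTLBR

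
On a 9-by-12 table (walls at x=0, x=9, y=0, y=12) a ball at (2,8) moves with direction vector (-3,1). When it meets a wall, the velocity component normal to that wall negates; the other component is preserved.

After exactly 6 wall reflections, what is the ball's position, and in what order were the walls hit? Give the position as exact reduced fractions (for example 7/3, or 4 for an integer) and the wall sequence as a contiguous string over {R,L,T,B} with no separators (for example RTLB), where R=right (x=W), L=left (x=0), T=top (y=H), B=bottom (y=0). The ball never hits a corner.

1. t=2/3 → L at (0,26/3); v=(3,1)
2. t=3 → R at (9,35/3); v=(-3,1)
3. t=1/3 → T at (8,12); v=(-3,-1)
4. t=8/3 → L at (0,28/3); v=(3,-1)
5. t=3 → R at (9,19/3); v=(-3,-1)
6. t=3 → L at (0,10/3); v=(3,-1)

Final position: (0,10/3)
Wall sequence: LRTLRL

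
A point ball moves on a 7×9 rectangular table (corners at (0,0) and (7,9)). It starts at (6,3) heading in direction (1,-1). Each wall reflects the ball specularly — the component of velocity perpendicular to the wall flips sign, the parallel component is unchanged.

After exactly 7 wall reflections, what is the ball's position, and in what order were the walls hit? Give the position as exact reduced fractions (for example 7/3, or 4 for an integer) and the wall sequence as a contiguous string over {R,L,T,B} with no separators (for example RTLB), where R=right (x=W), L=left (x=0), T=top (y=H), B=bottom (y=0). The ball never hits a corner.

Final position: (0,1)
Wall sequence: RBLTRBL

1. t=1 → R at (7,2); v=(-1,-1)
2. t=2 → B at (5,0); v=(-1,1)
3. t=5 → L at (0,5); v=(1,1)
4. t=4 → T at (4,9); v=(1,-1)
5. t=3 → R at (7,6); v=(-1,-1)
6. t=6 → B at (1,0); v=(-1,1)
7. t=1 → L at (0,1); v=(1,1)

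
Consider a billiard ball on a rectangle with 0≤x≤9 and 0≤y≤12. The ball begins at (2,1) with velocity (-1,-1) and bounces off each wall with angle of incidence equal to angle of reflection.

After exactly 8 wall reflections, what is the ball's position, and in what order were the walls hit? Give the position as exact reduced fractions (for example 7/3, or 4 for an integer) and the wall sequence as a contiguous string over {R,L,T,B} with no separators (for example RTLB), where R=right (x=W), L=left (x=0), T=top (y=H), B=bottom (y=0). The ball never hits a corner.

Final position: (1,12)
Wall sequence: BLRTLBRT

1. t=1 → B at (1,0); v=(-1,1)
2. t=1 → L at (0,1); v=(1,1)
3. t=9 → R at (9,10); v=(-1,1)
4. t=2 → T at (7,12); v=(-1,-1)
5. t=7 → L at (0,5); v=(1,-1)
6. t=5 → B at (5,0); v=(1,1)
7. t=4 → R at (9,4); v=(-1,1)
8. t=8 → T at (1,12); v=(-1,-1)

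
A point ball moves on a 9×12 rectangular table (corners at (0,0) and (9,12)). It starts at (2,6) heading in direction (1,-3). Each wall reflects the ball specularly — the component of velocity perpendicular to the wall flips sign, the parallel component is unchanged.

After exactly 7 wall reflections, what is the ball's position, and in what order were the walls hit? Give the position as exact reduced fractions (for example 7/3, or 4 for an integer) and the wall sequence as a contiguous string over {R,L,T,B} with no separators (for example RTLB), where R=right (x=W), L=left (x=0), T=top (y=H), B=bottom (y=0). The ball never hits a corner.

Final position: (2,0)
Wall sequence: BTRBTLB

1. t=2 → B at (4,0); v=(1,3)
2. t=4 → T at (8,12); v=(1,-3)
3. t=1 → R at (9,9); v=(-1,-3)
4. t=3 → B at (6,0); v=(-1,3)
5. t=4 → T at (2,12); v=(-1,-3)
6. t=2 → L at (0,6); v=(1,-3)
7. t=2 → B at (2,0); v=(1,3)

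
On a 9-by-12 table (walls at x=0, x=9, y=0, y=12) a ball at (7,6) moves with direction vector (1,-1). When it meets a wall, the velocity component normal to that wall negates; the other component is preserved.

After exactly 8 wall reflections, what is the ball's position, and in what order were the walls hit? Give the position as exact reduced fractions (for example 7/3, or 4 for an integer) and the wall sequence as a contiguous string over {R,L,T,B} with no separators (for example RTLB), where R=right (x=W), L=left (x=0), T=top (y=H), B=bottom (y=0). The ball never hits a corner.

1. t=2 → R at (9,4); v=(-1,-1)
2. t=4 → B at (5,0); v=(-1,1)
3. t=5 → L at (0,5); v=(1,1)
4. t=7 → T at (7,12); v=(1,-1)
5. t=2 → R at (9,10); v=(-1,-1)
6. t=9 → L at (0,1); v=(1,-1)
7. t=1 → B at (1,0); v=(1,1)
8. t=8 → R at (9,8); v=(-1,1)

Final position: (9,8)
Wall sequence: RBLTRLBR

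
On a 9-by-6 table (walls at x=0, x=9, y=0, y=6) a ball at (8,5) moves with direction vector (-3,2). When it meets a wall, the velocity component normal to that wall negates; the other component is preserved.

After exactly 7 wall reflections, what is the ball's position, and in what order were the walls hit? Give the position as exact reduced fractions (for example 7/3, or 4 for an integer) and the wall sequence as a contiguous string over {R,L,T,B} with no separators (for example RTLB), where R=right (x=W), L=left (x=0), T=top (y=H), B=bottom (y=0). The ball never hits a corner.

Final position: (5/2,0)
Wall sequence: TLBRTLB

1. t=1/2 → T at (13/2,6); v=(-3,-2)
2. t=13/6 → L at (0,5/3); v=(3,-2)
3. t=5/6 → B at (5/2,0); v=(3,2)
4. t=13/6 → R at (9,13/3); v=(-3,2)
5. t=5/6 → T at (13/2,6); v=(-3,-2)
6. t=13/6 → L at (0,5/3); v=(3,-2)
7. t=5/6 → B at (5/2,0); v=(3,2)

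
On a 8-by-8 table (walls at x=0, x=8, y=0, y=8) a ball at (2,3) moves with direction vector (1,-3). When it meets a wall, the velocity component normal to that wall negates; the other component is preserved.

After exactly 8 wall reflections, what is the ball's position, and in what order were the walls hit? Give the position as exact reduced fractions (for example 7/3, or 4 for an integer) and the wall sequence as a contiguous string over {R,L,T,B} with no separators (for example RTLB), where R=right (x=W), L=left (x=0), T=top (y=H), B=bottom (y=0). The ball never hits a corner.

Final position: (1/3,8)
Wall sequence: BTRBTBLT

1. t=1 → B at (3,0); v=(1,3)
2. t=8/3 → T at (17/3,8); v=(1,-3)
3. t=7/3 → R at (8,1); v=(-1,-3)
4. t=1/3 → B at (23/3,0); v=(-1,3)
5. t=8/3 → T at (5,8); v=(-1,-3)
6. t=8/3 → B at (7/3,0); v=(-1,3)
7. t=7/3 → L at (0,7); v=(1,3)
8. t=1/3 → T at (1/3,8); v=(1,-3)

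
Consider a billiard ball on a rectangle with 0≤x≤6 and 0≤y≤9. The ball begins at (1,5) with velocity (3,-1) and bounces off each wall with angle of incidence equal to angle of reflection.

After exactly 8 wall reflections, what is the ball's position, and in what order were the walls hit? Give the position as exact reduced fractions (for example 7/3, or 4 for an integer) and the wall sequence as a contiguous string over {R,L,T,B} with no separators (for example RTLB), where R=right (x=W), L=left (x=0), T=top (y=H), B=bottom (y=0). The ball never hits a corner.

Final position: (6,26/3)
Wall sequence: RLBRLRLR

1. t=5/3 → R at (6,10/3); v=(-3,-1)
2. t=2 → L at (0,4/3); v=(3,-1)
3. t=4/3 → B at (4,0); v=(3,1)
4. t=2/3 → R at (6,2/3); v=(-3,1)
5. t=2 → L at (0,8/3); v=(3,1)
6. t=2 → R at (6,14/3); v=(-3,1)
7. t=2 → L at (0,20/3); v=(3,1)
8. t=2 → R at (6,26/3); v=(-3,1)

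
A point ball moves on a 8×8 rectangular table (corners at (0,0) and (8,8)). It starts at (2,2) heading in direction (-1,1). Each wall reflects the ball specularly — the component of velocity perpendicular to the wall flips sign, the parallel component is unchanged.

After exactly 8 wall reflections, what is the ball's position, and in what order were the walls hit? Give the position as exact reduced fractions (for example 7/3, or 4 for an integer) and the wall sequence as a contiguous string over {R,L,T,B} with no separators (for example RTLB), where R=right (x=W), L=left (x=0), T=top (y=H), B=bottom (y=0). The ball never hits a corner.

1. t=2 → L at (0,4); v=(1,1)
2. t=4 → T at (4,8); v=(1,-1)
3. t=4 → R at (8,4); v=(-1,-1)
4. t=4 → B at (4,0); v=(-1,1)
5. t=4 → L at (0,4); v=(1,1)
6. t=4 → T at (4,8); v=(1,-1)
7. t=4 → R at (8,4); v=(-1,-1)
8. t=4 → B at (4,0); v=(-1,1)

Final position: (4,0)
Wall sequence: LTRBLTRB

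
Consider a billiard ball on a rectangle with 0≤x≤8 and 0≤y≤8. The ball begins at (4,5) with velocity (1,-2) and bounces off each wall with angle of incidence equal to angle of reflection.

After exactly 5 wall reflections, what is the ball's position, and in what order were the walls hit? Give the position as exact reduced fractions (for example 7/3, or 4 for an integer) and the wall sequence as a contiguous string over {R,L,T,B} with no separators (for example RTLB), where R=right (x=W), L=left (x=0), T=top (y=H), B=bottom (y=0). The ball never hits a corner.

Final position: (0,3)
Wall sequence: BRTBL

1. t=5/2 → B at (13/2,0); v=(1,2)
2. t=3/2 → R at (8,3); v=(-1,2)
3. t=5/2 → T at (11/2,8); v=(-1,-2)
4. t=4 → B at (3/2,0); v=(-1,2)
5. t=3/2 → L at (0,3); v=(1,2)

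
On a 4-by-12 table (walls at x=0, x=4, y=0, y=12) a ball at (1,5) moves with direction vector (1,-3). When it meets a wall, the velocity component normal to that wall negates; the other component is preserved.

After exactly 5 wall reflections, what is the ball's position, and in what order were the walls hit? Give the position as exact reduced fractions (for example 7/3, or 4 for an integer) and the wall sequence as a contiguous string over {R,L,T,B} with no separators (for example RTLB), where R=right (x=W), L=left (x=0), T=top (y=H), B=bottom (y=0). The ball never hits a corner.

Final position: (8/3,0)
Wall sequence: BRTLB

1. t=5/3 → B at (8/3,0); v=(1,3)
2. t=4/3 → R at (4,4); v=(-1,3)
3. t=8/3 → T at (4/3,12); v=(-1,-3)
4. t=4/3 → L at (0,8); v=(1,-3)
5. t=8/3 → B at (8/3,0); v=(1,3)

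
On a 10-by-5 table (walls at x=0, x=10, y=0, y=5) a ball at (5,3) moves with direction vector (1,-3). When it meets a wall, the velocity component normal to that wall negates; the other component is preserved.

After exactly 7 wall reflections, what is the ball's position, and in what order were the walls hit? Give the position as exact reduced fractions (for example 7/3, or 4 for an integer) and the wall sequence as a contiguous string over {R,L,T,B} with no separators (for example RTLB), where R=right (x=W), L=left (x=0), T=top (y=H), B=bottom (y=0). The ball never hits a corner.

1. t=1 → B at (6,0); v=(1,3)
2. t=5/3 → T at (23/3,5); v=(1,-3)
3. t=5/3 → B at (28/3,0); v=(1,3)
4. t=2/3 → R at (10,2); v=(-1,3)
5. t=1 → T at (9,5); v=(-1,-3)
6. t=5/3 → B at (22/3,0); v=(-1,3)
7. t=5/3 → T at (17/3,5); v=(-1,-3)

Final position: (17/3,5)
Wall sequence: BTBRTBT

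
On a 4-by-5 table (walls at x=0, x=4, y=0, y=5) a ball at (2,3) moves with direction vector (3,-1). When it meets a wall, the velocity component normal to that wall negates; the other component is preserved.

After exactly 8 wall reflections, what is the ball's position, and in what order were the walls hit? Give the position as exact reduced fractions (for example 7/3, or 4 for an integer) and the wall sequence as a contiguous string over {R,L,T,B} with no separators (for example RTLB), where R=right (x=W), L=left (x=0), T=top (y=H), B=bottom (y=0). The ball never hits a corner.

1. t=2/3 → R at (4,7/3); v=(-3,-1)
2. t=4/3 → L at (0,1); v=(3,-1)
3. t=1 → B at (3,0); v=(3,1)
4. t=1/3 → R at (4,1/3); v=(-3,1)
5. t=4/3 → L at (0,5/3); v=(3,1)
6. t=4/3 → R at (4,3); v=(-3,1)
7. t=4/3 → L at (0,13/3); v=(3,1)
8. t=2/3 → T at (2,5); v=(3,-1)

Final position: (2,5)
Wall sequence: RLBRLRLT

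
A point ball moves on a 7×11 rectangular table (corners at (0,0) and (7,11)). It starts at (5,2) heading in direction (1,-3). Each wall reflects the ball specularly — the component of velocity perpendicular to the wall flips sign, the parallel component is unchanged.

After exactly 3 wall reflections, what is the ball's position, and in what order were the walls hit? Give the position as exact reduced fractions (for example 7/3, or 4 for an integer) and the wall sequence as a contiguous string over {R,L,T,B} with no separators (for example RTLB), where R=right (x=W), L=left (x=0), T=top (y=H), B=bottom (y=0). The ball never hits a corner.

Final position: (14/3,11)
Wall sequence: BRT

1. t=2/3 → B at (17/3,0); v=(1,3)
2. t=4/3 → R at (7,4); v=(-1,3)
3. t=7/3 → T at (14/3,11); v=(-1,-3)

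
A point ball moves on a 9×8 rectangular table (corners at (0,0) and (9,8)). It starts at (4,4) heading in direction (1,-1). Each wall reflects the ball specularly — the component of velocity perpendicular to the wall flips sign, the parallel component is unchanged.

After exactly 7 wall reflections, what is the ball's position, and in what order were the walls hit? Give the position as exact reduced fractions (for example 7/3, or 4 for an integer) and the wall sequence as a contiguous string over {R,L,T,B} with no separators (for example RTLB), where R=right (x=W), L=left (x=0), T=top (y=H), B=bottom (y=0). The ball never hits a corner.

Final position: (4,8)
Wall sequence: BRTLBRT

1. t=4 → B at (8,0); v=(1,1)
2. t=1 → R at (9,1); v=(-1,1)
3. t=7 → T at (2,8); v=(-1,-1)
4. t=2 → L at (0,6); v=(1,-1)
5. t=6 → B at (6,0); v=(1,1)
6. t=3 → R at (9,3); v=(-1,1)
7. t=5 → T at (4,8); v=(-1,-1)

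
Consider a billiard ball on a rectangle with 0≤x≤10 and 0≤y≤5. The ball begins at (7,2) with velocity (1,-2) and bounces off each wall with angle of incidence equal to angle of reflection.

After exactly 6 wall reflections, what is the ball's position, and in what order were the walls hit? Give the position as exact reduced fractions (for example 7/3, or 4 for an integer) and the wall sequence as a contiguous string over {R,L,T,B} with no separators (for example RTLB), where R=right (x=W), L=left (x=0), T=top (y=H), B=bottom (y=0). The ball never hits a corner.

1. t=1 → B at (8,0); v=(1,2)
2. t=2 → R at (10,4); v=(-1,2)
3. t=1/2 → T at (19/2,5); v=(-1,-2)
4. t=5/2 → B at (7,0); v=(-1,2)
5. t=5/2 → T at (9/2,5); v=(-1,-2)
6. t=5/2 → B at (2,0); v=(-1,2)

Final position: (2,0)
Wall sequence: BRTBTB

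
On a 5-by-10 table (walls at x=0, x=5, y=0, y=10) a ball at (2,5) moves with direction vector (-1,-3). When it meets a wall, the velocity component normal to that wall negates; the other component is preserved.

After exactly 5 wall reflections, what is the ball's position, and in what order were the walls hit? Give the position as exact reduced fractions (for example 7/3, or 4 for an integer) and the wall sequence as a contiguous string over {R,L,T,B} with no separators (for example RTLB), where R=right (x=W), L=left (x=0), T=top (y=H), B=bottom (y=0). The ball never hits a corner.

Final position: (11/3,0)
Wall sequence: BLTRB

1. t=5/3 → B at (1/3,0); v=(-1,3)
2. t=1/3 → L at (0,1); v=(1,3)
3. t=3 → T at (3,10); v=(1,-3)
4. t=2 → R at (5,4); v=(-1,-3)
5. t=4/3 → B at (11/3,0); v=(-1,3)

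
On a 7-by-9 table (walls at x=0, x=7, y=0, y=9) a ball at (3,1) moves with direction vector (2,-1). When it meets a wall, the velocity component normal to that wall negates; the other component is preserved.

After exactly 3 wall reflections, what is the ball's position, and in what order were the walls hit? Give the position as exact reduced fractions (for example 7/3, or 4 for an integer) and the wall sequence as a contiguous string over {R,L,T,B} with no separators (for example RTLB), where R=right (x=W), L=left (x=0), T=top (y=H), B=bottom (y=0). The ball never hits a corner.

Final position: (0,9/2)
Wall sequence: BRL

1. t=1 → B at (5,0); v=(2,1)
2. t=1 → R at (7,1); v=(-2,1)
3. t=7/2 → L at (0,9/2); v=(2,1)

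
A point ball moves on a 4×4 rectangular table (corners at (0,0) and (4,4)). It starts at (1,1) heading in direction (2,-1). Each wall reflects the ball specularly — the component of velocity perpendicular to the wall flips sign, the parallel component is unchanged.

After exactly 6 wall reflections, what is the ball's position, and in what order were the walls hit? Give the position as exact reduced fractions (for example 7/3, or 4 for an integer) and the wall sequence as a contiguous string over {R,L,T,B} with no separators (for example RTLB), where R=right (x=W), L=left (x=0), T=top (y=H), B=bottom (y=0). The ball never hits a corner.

Final position: (0,3/2)
Wall sequence: BRLTRL

1. t=1 → B at (3,0); v=(2,1)
2. t=1/2 → R at (4,1/2); v=(-2,1)
3. t=2 → L at (0,5/2); v=(2,1)
4. t=3/2 → T at (3,4); v=(2,-1)
5. t=1/2 → R at (4,7/2); v=(-2,-1)
6. t=2 → L at (0,3/2); v=(2,-1)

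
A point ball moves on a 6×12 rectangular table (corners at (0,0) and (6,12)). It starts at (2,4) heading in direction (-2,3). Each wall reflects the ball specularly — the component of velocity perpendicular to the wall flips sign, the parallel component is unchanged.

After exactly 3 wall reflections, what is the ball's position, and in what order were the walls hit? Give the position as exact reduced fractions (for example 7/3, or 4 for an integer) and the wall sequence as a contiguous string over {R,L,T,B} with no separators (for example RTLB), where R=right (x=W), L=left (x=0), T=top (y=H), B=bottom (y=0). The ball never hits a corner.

Final position: (6,8)
Wall sequence: LTR

1. t=1 → L at (0,7); v=(2,3)
2. t=5/3 → T at (10/3,12); v=(2,-3)
3. t=4/3 → R at (6,8); v=(-2,-3)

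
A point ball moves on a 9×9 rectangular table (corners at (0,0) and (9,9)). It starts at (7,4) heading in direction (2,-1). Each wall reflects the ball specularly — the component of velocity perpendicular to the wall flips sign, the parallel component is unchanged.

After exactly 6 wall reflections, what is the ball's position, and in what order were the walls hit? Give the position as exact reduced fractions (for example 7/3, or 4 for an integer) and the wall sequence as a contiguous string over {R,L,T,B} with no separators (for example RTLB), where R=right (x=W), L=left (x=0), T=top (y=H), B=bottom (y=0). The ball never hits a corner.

1. t=1 → R at (9,3); v=(-2,-1)
2. t=3 → B at (3,0); v=(-2,1)
3. t=3/2 → L at (0,3/2); v=(2,1)
4. t=9/2 → R at (9,6); v=(-2,1)
5. t=3 → T at (3,9); v=(-2,-1)
6. t=3/2 → L at (0,15/2); v=(2,-1)

Final position: (0,15/2)
Wall sequence: RBLRTL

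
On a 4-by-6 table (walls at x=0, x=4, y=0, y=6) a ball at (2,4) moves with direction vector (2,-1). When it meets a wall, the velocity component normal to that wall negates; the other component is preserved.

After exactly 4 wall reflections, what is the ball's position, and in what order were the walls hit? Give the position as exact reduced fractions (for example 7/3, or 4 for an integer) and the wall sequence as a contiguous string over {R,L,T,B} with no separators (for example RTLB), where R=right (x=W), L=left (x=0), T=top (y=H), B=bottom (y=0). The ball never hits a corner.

1. t=1 → R at (4,3); v=(-2,-1)
2. t=2 → L at (0,1); v=(2,-1)
3. t=1 → B at (2,0); v=(2,1)
4. t=1 → R at (4,1); v=(-2,1)

Final position: (4,1)
Wall sequence: RLBR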